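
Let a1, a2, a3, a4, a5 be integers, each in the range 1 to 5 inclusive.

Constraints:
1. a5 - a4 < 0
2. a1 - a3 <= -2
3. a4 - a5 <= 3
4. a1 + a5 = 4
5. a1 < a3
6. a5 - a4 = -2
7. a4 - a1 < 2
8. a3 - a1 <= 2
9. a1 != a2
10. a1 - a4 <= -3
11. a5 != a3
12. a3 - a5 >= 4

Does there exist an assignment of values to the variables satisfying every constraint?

Constraints 3, 8, 10, and 12 give a5 − a4 ≥ -3, a4 − a1 ≥ 3, a1 − a3 ≥ -2, a3 − a5 ≥ 4.
Adding all 4 inequalities: the left sides telescope to 0, and the right sides sum to (-3) + 3 + (-2) + 4 = 2. So 0 ≥ 2, which is false.

Unsatisfiable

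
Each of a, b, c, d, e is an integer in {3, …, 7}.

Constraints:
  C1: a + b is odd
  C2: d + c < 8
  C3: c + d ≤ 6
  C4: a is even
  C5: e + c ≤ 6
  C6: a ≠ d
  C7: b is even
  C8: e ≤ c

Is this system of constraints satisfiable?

Unsatisfiable

Constraint 4 makes a even and constraint 7 makes b even, so a + b must be even. Constraint 1 says a + b is odd — contradiction.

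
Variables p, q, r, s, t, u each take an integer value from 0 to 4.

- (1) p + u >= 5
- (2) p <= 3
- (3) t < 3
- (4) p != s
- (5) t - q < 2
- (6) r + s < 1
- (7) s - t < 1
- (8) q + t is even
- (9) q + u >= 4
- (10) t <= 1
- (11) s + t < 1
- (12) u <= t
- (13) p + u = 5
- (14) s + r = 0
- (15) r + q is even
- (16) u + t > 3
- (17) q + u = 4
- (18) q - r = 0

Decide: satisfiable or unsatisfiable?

From constraint 2: p ≤ 3. From constraints 10 and 12: u ≤ t ≤ 1. Hence p + u ≤ 4. But constraint 1 requires p + u ≥ 5, and 5 > 4. Contradiction.

Unsatisfiable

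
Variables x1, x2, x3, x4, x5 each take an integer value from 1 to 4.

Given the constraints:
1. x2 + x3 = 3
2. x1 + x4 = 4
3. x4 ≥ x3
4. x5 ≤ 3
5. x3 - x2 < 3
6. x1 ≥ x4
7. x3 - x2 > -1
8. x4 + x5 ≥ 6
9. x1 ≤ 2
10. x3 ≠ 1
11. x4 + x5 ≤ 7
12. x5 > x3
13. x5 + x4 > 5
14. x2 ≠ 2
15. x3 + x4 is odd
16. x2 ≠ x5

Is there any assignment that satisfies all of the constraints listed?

Unsatisfiable

From constraints 6 and 9: x4 ≤ x1 ≤ 2. From constraint 4: x5 ≤ 3. Hence x4 + x5 ≤ 5. But constraint 8 requires x4 + x5 ≥ 6, and 6 > 5. Contradiction.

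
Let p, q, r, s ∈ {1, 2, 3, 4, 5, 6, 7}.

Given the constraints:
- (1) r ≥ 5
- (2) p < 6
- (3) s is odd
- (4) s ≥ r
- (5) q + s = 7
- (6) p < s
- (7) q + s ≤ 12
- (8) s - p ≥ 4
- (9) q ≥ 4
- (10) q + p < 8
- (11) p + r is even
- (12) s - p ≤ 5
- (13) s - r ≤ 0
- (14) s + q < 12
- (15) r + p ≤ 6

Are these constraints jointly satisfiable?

Unsatisfiable

From constraint 9: q ≥ 4. From constraints 1 and 4: s ≥ r ≥ 5. Hence q + s ≥ 9. But constraint 5 requires q + s = 7, and 7 < 9. Contradiction.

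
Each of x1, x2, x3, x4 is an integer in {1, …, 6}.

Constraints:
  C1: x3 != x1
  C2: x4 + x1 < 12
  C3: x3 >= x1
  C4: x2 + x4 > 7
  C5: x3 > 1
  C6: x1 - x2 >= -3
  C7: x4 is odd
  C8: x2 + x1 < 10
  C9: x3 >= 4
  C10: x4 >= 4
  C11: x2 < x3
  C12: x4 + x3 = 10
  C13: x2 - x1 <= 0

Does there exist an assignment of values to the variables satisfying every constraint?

Setting (x1, x2, x3, x4) = (4, 4, 5, 5) satisfies everything: constraint 2: x4 + x1 = 9; constraint 4: x2 + x4 = 9, and the others follow.

Satisfiable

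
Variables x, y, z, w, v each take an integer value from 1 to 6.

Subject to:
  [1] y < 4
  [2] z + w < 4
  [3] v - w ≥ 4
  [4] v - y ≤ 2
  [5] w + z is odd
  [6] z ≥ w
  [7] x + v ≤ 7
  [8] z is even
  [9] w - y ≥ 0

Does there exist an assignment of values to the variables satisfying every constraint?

Unsatisfiable

Constraints 3, 4, and 9 give v − w ≥ 4, w − y ≥ 0, y − v ≥ -2.
Adding all 3 inequalities: the left sides telescope to 0, and the right sides sum to 4 + 0 + (-2) = 2. So 0 ≥ 2, which is false.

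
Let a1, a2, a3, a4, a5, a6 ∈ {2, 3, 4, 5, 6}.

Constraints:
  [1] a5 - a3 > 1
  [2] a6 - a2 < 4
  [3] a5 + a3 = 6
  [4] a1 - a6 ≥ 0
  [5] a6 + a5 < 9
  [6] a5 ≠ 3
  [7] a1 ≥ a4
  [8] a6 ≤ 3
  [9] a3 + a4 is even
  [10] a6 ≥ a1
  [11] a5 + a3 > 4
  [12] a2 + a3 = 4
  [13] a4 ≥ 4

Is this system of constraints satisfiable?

From constraints 7 and 13: a1 ≥ a4 and a4 ≥ 4, so a1 ≥ 4. From constraints 8 and 10: a1 ≤ a6 and a6 ≤ 3, so a1 ≤ 3. But 3 < 4, so no value of a1 works.

Unsatisfiable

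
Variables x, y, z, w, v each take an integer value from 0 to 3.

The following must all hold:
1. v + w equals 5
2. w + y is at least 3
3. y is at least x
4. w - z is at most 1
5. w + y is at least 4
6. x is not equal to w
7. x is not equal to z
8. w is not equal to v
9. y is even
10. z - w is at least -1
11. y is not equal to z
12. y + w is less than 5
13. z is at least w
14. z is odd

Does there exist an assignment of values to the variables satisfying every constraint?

One satisfying assignment is x = 1, y = 2, z = 3, w = 2, v = 3.
For the less obvious constraints — constraint 1: v + w = 5; constraint 2: w + y = 4; constraint 4: w - z = -1 — and the others hold by inspection.

Satisfiable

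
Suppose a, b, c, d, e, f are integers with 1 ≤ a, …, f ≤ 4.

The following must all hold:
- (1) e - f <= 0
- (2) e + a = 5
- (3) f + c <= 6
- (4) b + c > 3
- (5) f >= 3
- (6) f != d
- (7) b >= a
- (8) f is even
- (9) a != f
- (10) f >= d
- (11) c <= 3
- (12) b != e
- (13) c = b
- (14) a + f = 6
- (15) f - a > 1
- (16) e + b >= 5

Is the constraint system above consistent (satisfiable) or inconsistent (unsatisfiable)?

Take a = 2, b = 2, c = 2, d = 1, e = 3, f = 4. Then constraint 1: e - f = -1; constraint 2: e + a = 5; constraint 3: f + c = 6, and every other listed constraint is also met.

Satisfiable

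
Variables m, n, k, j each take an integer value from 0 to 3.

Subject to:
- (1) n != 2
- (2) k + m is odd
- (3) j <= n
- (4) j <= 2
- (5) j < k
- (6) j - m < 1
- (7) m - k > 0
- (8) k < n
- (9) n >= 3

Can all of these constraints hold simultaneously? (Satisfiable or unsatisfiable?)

One satisfying assignment is m = 2, n = 3, k = 1, j = 0.
For the less obvious constraints — constraint 2: k + m = 3 is odd; constraint 6: j - m = -2; constraint 7: m - k = 1 — and the others hold by inspection.

Satisfiable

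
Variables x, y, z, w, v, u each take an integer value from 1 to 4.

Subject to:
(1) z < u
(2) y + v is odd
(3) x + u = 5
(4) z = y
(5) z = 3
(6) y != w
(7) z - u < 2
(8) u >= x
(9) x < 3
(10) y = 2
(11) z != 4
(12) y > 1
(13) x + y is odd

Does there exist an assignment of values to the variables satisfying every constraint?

Unsatisfiable

Constraint 5 fixes z = 3 and constraint 10 fixes y = 2, but constraint 4 requires z = y. Since 3 ≠ 2, contradiction.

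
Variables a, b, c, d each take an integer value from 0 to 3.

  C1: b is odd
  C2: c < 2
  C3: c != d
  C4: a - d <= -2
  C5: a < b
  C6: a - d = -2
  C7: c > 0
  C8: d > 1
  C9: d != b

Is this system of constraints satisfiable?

Setting (a, b, c, d) = (0, 3, 1, 2) satisfies everything: constraint 1: b = 3 is odd; constraint 4: a - d = -2; constraint 6: a - d = -2, and the others follow.

Satisfiable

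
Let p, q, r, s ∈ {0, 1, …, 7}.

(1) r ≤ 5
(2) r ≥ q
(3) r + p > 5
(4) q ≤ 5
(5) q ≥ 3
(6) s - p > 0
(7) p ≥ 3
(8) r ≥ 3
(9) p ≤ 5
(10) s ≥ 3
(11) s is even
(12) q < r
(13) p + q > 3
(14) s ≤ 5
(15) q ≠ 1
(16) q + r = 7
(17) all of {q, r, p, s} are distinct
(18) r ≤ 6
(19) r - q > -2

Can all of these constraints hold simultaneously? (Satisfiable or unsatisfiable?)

Unsatisfiable

Constraints 1, 4, 5, 7, 8, 9, 10, and 14 confine each of q, r, p, s to the 3 values {3, …, 5}.
Constraint 17 requires all 4 of them to be distinct, but only 3 values are available — impossible by the pigeonhole principle.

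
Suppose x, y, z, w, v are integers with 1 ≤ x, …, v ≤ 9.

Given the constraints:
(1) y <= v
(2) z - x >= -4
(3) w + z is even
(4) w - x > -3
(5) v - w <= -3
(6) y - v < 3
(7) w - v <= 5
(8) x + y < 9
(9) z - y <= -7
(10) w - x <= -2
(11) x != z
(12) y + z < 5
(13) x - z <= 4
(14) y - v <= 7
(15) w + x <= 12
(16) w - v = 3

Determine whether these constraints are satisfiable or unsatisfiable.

Constraints 2, 5, 9, 10, and 14 give v − y ≥ -7, y − z ≥ 7, z − x ≥ -4, x − w ≥ 2, w − v ≥ 3.
Adding all 5 inequalities: the left sides telescope to 0, and the right sides sum to (-7) + 7 + (-4) + 2 + 3 = 1. So 0 ≥ 1, which is false.

Unsatisfiable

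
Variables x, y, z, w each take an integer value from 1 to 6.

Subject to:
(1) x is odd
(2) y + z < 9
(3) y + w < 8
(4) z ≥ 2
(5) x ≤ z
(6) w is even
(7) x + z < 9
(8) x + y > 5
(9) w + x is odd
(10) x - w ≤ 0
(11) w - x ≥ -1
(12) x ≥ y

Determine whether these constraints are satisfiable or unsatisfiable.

The assignment x = 3, y = 3, z = 4, w = 4 works:
  constraint 2 holds since y + z = 7.
  constraint 3 holds since y + w = 7.
  constraint 7 holds since x + z = 7.
The rest check out directly.

Satisfiable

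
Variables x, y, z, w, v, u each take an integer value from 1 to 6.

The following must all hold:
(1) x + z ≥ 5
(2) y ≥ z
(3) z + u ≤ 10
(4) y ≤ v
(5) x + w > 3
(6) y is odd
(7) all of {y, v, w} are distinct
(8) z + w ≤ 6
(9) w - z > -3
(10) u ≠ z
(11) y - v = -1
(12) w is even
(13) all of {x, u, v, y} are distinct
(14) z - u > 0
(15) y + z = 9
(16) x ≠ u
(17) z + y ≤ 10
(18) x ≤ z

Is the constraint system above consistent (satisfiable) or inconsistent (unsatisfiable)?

Satisfiable

One satisfying assignment is x = 2, y = 5, z = 4, w = 2, v = 6, u = 3.
For the less obvious constraints — constraint 1: x + z = 6; constraint 3: z + u = 7 — and the others hold by inspection.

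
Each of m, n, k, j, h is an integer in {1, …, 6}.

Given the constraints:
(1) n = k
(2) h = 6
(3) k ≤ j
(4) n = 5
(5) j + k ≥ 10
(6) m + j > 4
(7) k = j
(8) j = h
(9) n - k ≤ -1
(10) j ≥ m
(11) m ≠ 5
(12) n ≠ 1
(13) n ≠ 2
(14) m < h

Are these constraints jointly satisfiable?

Constraint 4 fixes n = 5 and constraint 2 fixes h = 6. Constraints 1, 7, and 8 give n = k = j = h, so n = h. But 5 ≠ 6 — contradiction.

Unsatisfiable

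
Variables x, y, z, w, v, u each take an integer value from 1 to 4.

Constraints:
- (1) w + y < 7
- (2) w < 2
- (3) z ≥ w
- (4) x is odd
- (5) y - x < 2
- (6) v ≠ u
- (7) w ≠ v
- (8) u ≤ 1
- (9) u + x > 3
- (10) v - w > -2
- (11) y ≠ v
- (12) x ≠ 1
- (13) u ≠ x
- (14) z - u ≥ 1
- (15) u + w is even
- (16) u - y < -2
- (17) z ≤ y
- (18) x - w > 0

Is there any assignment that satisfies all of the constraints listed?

Satisfiable

One satisfying assignment is x = 3, y = 4, z = 2, w = 1, v = 2, u = 1.
For the less obvious constraints — constraint 1: w + y = 5; constraint 5: y - x = 1; constraint 9: u + x = 4 — and the others hold by inspection.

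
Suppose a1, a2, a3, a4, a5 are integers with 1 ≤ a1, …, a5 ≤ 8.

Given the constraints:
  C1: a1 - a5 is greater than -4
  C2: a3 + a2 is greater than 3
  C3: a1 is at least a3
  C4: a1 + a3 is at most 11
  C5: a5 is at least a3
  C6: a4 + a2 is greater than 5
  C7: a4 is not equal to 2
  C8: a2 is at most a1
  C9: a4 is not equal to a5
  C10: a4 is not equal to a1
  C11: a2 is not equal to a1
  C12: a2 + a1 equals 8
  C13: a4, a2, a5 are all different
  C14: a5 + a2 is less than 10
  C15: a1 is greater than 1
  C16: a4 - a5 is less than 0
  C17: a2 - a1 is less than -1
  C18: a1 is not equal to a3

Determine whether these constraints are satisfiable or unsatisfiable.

Satisfiable

The assignment a1 = 6, a2 = 2, a3 = 3, a4 = 4, a5 = 7 works:
  constraint 1 holds since a1 - a5 = -1.
  constraint 2 holds since a3 + a2 = 5.
The rest check out directly.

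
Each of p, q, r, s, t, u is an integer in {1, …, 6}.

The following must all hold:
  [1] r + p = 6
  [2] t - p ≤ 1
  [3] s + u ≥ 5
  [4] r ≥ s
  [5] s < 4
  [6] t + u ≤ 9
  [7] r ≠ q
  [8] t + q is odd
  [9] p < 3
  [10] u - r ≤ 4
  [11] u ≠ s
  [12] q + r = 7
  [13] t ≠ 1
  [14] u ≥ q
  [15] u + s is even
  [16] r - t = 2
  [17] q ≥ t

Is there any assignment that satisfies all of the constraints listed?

Setting (p, q, r, s, t, u) = (2, 3, 4, 2, 2, 6) satisfies everything: constraint 1: r + p = 6; constraint 2: t - p = 0, and the others follow.

Satisfiable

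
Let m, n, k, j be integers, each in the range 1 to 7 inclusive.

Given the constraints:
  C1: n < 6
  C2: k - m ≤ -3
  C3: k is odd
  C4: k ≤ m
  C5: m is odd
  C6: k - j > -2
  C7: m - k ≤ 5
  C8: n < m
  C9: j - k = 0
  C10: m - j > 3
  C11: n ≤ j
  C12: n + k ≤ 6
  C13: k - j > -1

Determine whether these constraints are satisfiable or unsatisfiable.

Satisfiable

One satisfying assignment is m = 7, n = 1, k = 3, j = 3.
For the less obvious constraints — constraint 2: k - m = -4; constraint 6: k - j = 0; constraint 7: m - k = 4 — and the others hold by inspection.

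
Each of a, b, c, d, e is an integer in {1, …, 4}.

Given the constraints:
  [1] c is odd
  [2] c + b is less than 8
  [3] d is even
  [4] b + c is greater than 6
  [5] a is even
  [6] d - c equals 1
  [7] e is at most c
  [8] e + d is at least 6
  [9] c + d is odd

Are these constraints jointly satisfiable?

The assignment a = 4, b = 4, c = 3, d = 4, e = 2 works:
  constraint 2 holds since c + b = 7.
  constraint 4 holds since b + c = 7.
The rest check out directly.

Satisfiable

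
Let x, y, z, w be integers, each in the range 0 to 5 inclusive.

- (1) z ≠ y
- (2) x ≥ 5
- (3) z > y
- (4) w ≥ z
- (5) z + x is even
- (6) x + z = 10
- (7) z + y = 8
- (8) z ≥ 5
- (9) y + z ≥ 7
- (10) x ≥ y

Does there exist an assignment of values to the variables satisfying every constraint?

Satisfiable

One satisfying assignment is x = 5, y = 3, z = 5, w = 5.
For the less obvious constraints — constraint 6: x + z = 10; constraint 7: z + y = 8 — and the others hold by inspection.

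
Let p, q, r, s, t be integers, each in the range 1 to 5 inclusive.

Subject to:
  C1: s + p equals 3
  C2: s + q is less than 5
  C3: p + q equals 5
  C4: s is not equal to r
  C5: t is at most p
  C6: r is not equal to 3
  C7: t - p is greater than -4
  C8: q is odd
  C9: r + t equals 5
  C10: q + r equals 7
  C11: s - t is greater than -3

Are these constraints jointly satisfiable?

One satisfying assignment is p = 2, q = 3, r = 4, s = 1, t = 1.
For the less obvious constraints — constraint 1: s + p = 3; constraint 2: s + q = 4; constraint 3: p + q = 5 — and the others hold by inspection.

Satisfiable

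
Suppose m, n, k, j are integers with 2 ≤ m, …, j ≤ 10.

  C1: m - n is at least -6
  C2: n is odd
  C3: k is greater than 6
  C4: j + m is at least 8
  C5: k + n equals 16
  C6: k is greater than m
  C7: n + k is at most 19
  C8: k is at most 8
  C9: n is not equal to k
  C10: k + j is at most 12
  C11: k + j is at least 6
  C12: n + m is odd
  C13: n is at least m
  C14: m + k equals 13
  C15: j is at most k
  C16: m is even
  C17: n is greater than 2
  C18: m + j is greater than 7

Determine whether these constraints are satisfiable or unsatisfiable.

One satisfying assignment is m = 6, n = 9, k = 7, j = 2.
For the less obvious constraints — constraint 1: m - n = -3; constraint 4: j + m = 8 — and the others hold by inspection.

Satisfiable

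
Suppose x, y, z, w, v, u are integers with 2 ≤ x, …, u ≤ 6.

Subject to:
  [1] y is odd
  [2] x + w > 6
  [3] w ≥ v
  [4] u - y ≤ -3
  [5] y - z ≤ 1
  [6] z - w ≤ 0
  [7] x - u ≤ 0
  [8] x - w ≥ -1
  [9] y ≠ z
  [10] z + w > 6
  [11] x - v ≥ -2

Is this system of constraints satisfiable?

Constraints 4, 5, 6, 7, and 8 give y − u ≥ 3, u − x ≥ 0, x − w ≥ -1, w − z ≥ 0, z − y ≥ -1.
Adding all 5 inequalities: the left sides telescope to 0, and the right sides sum to 3 + 0 + (-1) + 0 + (-1) = 1. So 0 ≥ 1, which is false.

Unsatisfiable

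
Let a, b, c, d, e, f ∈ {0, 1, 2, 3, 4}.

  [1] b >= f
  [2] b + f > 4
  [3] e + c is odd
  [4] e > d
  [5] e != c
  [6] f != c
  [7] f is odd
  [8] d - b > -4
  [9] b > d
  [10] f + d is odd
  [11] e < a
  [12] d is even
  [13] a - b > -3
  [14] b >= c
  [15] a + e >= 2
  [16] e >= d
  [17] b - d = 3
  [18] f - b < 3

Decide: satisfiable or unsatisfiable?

Satisfiable

The assignment a = 3, b = 3, c = 1, d = 0, e = 2, f = 3 works:
  constraint 2 holds since b + f = 6.
  constraint 8 holds since d - b = -3.
The rest check out directly.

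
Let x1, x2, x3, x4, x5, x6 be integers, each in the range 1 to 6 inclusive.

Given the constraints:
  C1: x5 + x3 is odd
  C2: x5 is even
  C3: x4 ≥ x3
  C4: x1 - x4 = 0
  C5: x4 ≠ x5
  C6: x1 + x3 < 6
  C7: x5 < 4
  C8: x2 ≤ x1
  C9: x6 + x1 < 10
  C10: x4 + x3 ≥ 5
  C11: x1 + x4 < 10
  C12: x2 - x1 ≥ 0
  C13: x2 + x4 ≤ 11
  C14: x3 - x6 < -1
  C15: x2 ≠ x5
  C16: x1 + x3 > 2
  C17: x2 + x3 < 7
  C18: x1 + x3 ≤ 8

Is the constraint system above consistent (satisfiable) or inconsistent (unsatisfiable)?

Satisfiable

Try x1 = 4, x2 = 4, x3 = 1, x4 = 4, x5 = 2, x6 = 4.
Check constraint 4: x1 - x4 = 0; constraint 6: x1 + x3 = 5. The remaining constraints are straightforward to verify.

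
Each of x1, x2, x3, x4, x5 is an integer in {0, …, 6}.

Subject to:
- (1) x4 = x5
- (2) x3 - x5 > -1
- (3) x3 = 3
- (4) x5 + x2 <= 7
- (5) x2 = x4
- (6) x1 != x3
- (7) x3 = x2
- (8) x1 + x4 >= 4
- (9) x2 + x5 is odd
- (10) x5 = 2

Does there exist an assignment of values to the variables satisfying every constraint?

Constraint 3 fixes x3 = 3 and constraint 10 fixes x5 = 2. Constraints 1, 5, and 7 give x3 = x2 = x4 = x5, so x3 = x5. But 3 ≠ 2 — contradiction.

Unsatisfiable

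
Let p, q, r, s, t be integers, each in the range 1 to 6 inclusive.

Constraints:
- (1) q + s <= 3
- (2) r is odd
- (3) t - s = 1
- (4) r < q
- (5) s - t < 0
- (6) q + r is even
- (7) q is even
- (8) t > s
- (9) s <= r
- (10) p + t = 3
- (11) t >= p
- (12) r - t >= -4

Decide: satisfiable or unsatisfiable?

Unsatisfiable

Constraint 7 makes q even and constraint 2 makes r odd, so q + r must be odd. Constraint 6 says q + r is even — contradiction.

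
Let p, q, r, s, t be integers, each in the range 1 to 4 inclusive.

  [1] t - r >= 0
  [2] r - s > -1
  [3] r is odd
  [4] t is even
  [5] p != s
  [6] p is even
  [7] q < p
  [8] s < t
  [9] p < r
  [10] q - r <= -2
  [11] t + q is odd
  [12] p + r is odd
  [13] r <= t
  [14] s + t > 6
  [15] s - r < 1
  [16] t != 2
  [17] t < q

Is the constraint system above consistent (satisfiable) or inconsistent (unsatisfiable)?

Unsatisfiable

Constraints 1, 7, 9, and 17 give t < q, q < p, p < r, r ≤ t. Chaining: t < q < p < r ≤ t, which forces t < t — impossible.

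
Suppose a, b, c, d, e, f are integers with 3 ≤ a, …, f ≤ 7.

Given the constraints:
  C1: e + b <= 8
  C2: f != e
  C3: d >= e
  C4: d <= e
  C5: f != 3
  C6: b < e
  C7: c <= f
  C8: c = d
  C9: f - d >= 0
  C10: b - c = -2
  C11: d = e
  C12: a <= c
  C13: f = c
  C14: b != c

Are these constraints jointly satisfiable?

Unsatisfiable

From constraints 8, 11, and 13, f = c = d = e, so f = e. But constraint 2 says f ≠ e. Contradiction.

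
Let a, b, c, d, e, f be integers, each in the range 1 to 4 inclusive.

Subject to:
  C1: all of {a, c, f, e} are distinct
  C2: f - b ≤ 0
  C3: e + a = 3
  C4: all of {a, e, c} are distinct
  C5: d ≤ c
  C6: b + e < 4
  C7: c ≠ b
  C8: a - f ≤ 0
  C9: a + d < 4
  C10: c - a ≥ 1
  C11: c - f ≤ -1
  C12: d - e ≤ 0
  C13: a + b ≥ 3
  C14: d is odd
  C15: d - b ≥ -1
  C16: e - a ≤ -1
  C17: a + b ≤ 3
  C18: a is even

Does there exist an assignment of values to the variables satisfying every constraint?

Constraints 2, 10, 11, 12, 15, and 16 give f − c ≥ 1, c − a ≥ 1, a − e ≥ 1, e − d ≥ 0, d − b ≥ -1, b − f ≥ 0.
Adding all 6 inequalities: the left sides telescope to 0, and the right sides sum to 1 + 1 + 1 + 0 + (-1) + 0 = 2. So 0 ≥ 2, which is false.

Unsatisfiable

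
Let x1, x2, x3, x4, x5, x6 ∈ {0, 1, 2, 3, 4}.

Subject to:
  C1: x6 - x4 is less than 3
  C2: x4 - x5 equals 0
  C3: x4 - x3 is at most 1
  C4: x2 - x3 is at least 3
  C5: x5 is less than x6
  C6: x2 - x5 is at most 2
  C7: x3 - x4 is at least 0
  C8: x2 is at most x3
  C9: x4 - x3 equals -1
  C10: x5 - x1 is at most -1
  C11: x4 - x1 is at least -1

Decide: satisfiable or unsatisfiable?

Constraints 4, 6, 7, 10, and 11 give x2 − x3 ≥ 3, x3 − x4 ≥ 0, x4 − x1 ≥ -1, x1 − x5 ≥ 1, x5 − x2 ≥ -2.
Adding all 5 inequalities: the left sides telescope to 0, and the right sides sum to 3 + 0 + (-1) + 1 + (-2) = 1. So 0 ≥ 1, which is false.

Unsatisfiable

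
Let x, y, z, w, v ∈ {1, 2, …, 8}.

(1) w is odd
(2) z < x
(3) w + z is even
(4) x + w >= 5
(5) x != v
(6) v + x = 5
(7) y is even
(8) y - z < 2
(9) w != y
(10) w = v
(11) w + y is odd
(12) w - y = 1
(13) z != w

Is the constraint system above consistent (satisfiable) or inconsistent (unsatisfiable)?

Try x = 2, y = 2, z = 1, w = 3, v = 3.
Check constraint 4: x + w = 5; constraint 6: v + x = 5; constraint 8: y - z = 1. The remaining constraints are straightforward to verify.

Satisfiable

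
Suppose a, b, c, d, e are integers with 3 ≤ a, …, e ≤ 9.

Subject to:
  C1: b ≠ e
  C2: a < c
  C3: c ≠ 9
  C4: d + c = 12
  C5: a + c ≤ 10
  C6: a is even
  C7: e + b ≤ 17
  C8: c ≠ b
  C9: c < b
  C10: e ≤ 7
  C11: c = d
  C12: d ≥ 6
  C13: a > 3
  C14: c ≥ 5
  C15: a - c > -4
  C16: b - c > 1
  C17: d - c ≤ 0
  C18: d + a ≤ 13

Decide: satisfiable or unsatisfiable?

Satisfiable

One satisfying assignment is a = 4, b = 9, c = 6, d = 6, e = 7.
For the less obvious constraints — constraint 4: d + c = 12; constraint 5: a + c = 10; constraint 7: e + b = 16 — and the others hold by inspection.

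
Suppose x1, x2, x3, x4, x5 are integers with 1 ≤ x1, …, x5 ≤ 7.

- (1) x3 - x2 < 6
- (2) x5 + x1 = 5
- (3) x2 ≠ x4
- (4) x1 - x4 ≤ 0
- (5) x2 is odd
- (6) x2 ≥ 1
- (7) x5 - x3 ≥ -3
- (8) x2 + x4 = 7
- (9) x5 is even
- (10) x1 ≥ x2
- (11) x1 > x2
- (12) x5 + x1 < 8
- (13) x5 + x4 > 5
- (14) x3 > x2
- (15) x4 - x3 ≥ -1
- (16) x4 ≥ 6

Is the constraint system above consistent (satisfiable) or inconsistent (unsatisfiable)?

Take x1 = 3, x2 = 1, x3 = 5, x4 = 6, x5 = 2. Then constraint 1: x3 - x2 = 4; constraint 2: x5 + x1 = 5; constraint 4: x1 - x4 = -3, and every other listed constraint is also met.

Satisfiable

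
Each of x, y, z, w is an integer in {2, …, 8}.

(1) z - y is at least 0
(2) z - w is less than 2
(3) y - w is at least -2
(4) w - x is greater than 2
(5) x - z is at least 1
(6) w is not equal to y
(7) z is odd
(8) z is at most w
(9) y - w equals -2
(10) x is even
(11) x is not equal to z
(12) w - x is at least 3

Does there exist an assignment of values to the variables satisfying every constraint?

Constraints 1, 3, 5, and 12 give x − z ≥ 1, z − y ≥ 0, y − w ≥ -2, w − x ≥ 3.
Adding all 4 inequalities: the left sides telescope to 0, and the right sides sum to 1 + 0 + (-2) + 3 = 2. So 0 ≥ 2, which is false.

Unsatisfiable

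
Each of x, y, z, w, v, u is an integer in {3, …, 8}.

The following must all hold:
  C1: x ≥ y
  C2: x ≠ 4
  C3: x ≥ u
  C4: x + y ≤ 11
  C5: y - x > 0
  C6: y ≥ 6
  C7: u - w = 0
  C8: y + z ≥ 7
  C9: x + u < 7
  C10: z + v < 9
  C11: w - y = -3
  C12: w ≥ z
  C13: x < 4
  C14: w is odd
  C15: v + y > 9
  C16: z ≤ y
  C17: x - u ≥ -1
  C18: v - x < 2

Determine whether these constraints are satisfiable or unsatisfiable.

Unsatisfiable

From constraints 1 and 6: x ≥ y and y ≥ 6, so x ≥ 6. From constraint 13: x ≤ 3. But 3 < 6, so no value of x works.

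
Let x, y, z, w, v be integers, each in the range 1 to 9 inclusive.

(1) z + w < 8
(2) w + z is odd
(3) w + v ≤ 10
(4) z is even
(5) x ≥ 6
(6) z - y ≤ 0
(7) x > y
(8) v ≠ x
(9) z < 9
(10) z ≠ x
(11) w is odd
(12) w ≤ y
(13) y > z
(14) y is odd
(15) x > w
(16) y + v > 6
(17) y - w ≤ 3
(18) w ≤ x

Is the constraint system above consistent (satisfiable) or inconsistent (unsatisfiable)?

Try x = 7, y = 3, z = 2, w = 3, v = 6.
Check constraint 1: z + w = 5; constraint 3: w + v = 9; constraint 6: z - y = -1. The remaining constraints are straightforward to verify.

Satisfiable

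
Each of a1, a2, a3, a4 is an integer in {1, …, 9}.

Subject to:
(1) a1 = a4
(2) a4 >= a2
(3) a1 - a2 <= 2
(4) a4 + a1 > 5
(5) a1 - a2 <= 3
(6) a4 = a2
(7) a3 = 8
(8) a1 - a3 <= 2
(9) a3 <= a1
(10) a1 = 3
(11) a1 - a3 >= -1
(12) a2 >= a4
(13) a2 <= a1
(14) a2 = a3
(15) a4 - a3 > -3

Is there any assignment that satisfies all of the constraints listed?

Constraint 10 fixes a1 = 3 and constraint 7 fixes a3 = 8. Constraints 1, 6, and 14 give a1 = a4 = a2 = a3, so a1 = a3. But 3 ≠ 8 — contradiction.

Unsatisfiable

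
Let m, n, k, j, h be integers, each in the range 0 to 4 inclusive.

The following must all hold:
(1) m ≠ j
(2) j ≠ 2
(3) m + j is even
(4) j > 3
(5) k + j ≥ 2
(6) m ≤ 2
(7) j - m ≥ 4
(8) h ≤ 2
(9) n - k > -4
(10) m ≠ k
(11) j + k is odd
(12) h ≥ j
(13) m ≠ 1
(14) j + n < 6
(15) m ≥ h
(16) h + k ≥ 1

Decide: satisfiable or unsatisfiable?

Unsatisfiable

From constraint 4: j ≥ 4. From constraints 8 and 12: j ≤ h and h ≤ 2, so j ≤ 2. But 2 < 4, so no value of j works.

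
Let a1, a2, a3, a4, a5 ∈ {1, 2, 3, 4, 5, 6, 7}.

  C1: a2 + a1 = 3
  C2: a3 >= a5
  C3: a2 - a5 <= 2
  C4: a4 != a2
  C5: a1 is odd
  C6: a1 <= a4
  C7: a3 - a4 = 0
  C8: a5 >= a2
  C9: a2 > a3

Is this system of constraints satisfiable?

Constraints 2, 8, and 9 give a3 < a2, a2 ≤ a5, a5 ≤ a3. Chaining: a3 < a2 ≤ a5 ≤ a3, which forces a3 < a3 — impossible.

Unsatisfiable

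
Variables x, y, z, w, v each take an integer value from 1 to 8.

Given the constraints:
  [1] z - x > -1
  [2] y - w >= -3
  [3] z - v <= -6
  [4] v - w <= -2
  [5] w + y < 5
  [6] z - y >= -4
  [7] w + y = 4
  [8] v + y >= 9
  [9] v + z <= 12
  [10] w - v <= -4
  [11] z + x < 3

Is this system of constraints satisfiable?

Unsatisfiable

Constraints 2, 3, 4, and 6 give v − z ≥ 6, z − y ≥ -4, y − w ≥ -3, w − v ≥ 2.
Adding all 4 inequalities: the left sides telescope to 0, and the right sides sum to 6 + (-4) + (-3) + 2 = 1. So 0 ≥ 1, which is false.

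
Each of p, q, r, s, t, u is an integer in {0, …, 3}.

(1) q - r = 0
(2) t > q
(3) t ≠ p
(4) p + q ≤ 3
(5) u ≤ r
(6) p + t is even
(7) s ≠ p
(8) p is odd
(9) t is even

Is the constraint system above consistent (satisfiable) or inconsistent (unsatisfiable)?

Unsatisfiable

Constraint 8 makes p odd and constraint 9 makes t even, so p + t must be odd. Constraint 6 says p + t is even — contradiction.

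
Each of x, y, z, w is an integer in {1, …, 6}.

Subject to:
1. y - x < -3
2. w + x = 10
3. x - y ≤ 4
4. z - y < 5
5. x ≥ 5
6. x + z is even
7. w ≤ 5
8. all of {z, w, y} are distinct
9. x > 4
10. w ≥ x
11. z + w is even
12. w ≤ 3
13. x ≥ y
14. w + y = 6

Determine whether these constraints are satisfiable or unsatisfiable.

From constraints 5 and 10: w ≥ x and x ≥ 5, so w ≥ 5. From constraint 12: w ≤ 3. But 3 < 5, so no value of w works.

Unsatisfiable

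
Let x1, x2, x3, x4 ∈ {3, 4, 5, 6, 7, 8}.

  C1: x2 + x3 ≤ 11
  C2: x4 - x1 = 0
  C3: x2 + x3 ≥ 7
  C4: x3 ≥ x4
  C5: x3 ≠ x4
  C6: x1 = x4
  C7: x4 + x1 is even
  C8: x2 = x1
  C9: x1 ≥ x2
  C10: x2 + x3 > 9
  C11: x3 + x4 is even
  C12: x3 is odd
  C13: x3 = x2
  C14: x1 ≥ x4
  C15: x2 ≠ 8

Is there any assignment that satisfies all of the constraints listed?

Unsatisfiable

From constraints 6, 8, and 13, x3 = x2 = x1 = x4, so x3 = x4. But constraint 5 says x3 ≠ x4. Contradiction.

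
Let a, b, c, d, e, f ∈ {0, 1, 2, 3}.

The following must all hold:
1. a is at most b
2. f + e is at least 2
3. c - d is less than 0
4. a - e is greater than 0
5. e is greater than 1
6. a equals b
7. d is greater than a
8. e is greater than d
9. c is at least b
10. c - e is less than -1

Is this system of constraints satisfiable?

Unsatisfiable

Constraints 4, 7, and 8 give e < a, a < d, d < e. Chaining: e < a < d < e, which forces e < e — impossible.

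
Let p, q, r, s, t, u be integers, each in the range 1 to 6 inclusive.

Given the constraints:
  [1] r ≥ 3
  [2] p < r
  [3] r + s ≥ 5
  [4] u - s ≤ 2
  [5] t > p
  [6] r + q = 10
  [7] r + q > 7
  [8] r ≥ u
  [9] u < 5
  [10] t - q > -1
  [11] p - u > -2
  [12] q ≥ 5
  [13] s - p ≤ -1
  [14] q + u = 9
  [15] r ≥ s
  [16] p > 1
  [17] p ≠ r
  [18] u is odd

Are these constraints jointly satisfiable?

The assignment p = 2, q = 6, r = 4, s = 1, t = 6, u = 3 works:
  constraint 3 holds since r + s = 5.
  constraint 4 holds since u - s = 2.
The rest check out directly.

Satisfiable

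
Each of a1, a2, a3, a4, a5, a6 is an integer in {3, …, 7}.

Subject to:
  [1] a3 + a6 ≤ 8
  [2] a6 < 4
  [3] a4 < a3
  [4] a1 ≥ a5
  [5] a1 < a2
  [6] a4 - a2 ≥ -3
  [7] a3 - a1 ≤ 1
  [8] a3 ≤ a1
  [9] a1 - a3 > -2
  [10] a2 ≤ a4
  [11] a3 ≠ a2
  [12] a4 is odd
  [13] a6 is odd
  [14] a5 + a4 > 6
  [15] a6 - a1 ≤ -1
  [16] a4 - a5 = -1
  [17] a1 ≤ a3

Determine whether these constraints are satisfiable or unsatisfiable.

Constraints 3, 5, 8, and 10 give a4 < a3, a3 ≤ a1, a1 < a2, a2 ≤ a4. Chaining: a4 < a3 ≤ a1 < a2 ≤ a4, which forces a4 < a4 — impossible.

Unsatisfiable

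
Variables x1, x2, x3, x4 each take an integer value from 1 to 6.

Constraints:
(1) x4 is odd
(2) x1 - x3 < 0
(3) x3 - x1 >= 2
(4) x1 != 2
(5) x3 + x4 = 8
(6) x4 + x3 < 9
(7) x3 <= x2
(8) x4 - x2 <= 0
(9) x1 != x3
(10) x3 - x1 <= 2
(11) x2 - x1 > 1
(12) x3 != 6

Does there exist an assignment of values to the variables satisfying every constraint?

Take x1 = 3, x2 = 5, x3 = 5, x4 = 3. Then constraint 2: x1 - x3 = -2; constraint 3: x3 - x1 = 2; constraint 5: x3 + x4 = 8, and every other listed constraint is also met.

Satisfiable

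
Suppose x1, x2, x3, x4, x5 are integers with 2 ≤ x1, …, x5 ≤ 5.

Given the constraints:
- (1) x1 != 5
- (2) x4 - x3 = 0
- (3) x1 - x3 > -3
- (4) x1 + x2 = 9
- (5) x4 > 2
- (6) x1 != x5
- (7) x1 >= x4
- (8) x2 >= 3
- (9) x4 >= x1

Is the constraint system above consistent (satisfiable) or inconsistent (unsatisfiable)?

Satisfiable

Setting (x1, x2, x3, x4, x5) = (4, 5, 4, 4, 2) satisfies everything: constraint 2: x4 - x3 = 0; constraint 3: x1 - x3 = 0, and the others follow.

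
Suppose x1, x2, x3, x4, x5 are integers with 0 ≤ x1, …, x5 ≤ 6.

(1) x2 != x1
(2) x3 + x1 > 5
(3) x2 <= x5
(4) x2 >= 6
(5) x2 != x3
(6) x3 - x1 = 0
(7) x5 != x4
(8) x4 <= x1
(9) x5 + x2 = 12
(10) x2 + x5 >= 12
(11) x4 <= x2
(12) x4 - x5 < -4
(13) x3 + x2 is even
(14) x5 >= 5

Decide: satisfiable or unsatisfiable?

Satisfiable

Take x1 = 4, x2 = 6, x3 = 4, x4 = 0, x5 = 6. Then constraint 2: x3 + x1 = 8; constraint 6: x3 - x1 = 0, and every other listed constraint is also met.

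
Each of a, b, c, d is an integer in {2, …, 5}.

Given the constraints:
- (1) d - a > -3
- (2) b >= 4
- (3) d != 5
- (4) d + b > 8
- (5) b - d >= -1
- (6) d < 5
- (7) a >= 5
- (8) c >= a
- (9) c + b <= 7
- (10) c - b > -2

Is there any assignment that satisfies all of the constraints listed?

From constraints 7 and 8: c ≥ a ≥ 5. From constraint 2: b ≥ 4. Hence c + b ≥ 9. But constraint 9 requires c + b ≤ 7, and 7 < 9. Contradiction.

Unsatisfiable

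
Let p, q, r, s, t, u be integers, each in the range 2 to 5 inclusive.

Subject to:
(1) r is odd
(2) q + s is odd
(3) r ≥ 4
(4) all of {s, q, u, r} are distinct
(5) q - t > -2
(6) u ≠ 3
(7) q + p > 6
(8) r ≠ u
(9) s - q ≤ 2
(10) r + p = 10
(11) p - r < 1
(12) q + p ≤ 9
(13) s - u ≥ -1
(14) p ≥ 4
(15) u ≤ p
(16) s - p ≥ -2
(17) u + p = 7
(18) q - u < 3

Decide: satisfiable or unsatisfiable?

Take p = 5, q = 4, r = 5, s = 3, t = 5, u = 2. Then constraint 5: q - t = -1; constraint 7: q + p = 9; constraint 9: s - q = -1, and every other listed constraint is also met.

Satisfiable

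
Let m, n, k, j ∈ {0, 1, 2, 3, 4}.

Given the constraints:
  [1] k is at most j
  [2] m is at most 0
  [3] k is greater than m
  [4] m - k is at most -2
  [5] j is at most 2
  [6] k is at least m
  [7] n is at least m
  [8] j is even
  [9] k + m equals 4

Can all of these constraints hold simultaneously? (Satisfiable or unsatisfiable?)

Unsatisfiable

From constraints 1 and 5: k ≤ j ≤ 2. From constraint 2: m ≤ 0. Hence k + m ≤ 2. But constraint 9 requires k + m = 4, and 4 > 2. Contradiction.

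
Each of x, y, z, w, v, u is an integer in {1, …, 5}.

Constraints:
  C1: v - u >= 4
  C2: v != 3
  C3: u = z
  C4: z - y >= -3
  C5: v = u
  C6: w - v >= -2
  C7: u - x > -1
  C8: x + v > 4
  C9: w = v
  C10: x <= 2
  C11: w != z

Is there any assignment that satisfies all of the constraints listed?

Unsatisfiable

From constraints 3, 5, and 9, w = v = u = z, so w = z. But constraint 11 says w ≠ z. Contradiction.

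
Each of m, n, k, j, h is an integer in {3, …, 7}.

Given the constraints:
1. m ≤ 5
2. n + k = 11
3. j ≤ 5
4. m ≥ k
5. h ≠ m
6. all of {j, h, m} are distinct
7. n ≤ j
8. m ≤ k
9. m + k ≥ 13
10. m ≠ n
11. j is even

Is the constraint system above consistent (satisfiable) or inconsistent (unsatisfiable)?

From constraints 3 and 7: n ≤ j ≤ 5. From constraints 1 and 4: k ≤ m ≤ 5. Hence n + k ≤ 10. But constraint 2 requires n + k = 11, and 11 > 10. Contradiction.

Unsatisfiable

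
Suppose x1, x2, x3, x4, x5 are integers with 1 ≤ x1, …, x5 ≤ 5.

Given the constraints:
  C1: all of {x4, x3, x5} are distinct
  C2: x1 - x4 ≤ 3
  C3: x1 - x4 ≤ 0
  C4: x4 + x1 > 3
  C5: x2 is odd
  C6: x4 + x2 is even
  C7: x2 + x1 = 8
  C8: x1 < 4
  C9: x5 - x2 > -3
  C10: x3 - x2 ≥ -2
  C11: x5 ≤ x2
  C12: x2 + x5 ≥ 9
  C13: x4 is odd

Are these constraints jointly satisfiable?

Satisfiable

Try x1 = 3, x2 = 5, x3 = 4, x4 = 3, x5 = 5.
Check constraint 2: x1 - x4 = 0; constraint 3: x1 - x4 = 0. The remaining constraints are straightforward to verify.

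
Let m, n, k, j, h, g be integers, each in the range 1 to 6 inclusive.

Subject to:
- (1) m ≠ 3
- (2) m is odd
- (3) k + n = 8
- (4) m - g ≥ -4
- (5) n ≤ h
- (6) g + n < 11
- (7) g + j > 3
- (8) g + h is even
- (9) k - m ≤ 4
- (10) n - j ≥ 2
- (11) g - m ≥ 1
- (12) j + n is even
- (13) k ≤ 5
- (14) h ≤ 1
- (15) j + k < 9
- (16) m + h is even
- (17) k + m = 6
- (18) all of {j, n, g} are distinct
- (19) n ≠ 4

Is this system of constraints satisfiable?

From constraint 13: k ≤ 5. From constraints 5 and 14: n ≤ h ≤ 1. Hence k + n ≤ 6. But constraint 3 requires k + n = 8, and 8 > 6. Contradiction.

Unsatisfiable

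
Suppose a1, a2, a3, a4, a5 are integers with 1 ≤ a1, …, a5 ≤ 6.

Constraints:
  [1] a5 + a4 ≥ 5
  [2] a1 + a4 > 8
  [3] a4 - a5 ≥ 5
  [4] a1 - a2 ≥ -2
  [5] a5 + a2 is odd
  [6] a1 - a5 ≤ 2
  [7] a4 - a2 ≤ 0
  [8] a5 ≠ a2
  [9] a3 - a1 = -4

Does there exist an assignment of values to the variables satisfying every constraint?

Constraints 3, 4, 6, and 7 give a5 − a1 ≥ -2, a1 − a2 ≥ -2, a2 − a4 ≥ 0, a4 − a5 ≥ 5.
Adding all 4 inequalities: the left sides telescope to 0, and the right sides sum to (-2) + (-2) + 0 + 5 = 1. So 0 ≥ 1, which is false.

Unsatisfiable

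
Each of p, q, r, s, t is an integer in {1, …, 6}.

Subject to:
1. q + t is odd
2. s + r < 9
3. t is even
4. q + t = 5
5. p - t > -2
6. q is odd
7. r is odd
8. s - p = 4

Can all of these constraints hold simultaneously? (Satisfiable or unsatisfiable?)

Satisfiable

Take p = 1, q = 3, r = 3, s = 5, t = 2. Then constraint 2: s + r = 8; constraint 4: q + t = 5; constraint 5: p - t = -1, and every other listed constraint is also met.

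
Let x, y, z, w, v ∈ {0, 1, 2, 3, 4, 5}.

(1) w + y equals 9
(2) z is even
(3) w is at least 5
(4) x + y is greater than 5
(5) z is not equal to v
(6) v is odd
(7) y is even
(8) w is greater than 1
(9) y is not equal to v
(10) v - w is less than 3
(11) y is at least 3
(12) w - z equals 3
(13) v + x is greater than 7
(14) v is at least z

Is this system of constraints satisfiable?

Satisfiable

Take x = 3, y = 4, z = 2, w = 5, v = 5. Then constraint 1: w + y = 9; constraint 4: x + y = 7; constraint 10: v - w = 0, and every other listed constraint is also met.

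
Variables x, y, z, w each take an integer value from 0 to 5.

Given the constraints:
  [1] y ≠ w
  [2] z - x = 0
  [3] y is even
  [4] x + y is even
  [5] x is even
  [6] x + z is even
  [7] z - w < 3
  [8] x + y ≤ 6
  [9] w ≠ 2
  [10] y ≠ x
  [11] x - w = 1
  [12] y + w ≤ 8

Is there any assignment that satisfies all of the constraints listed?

Satisfiable

Setting (x, y, z, w) = (4, 2, 4, 3) satisfies everything: constraint 2: z - x = 0; constraint 7: z - w = 1, and the others follow.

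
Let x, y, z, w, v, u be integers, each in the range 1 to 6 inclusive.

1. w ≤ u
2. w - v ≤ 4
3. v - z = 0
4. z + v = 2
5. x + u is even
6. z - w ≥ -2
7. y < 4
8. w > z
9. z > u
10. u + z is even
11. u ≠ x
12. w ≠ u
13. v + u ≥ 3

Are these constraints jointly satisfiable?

Constraints 1, 8, and 9 give w ≤ u, u < z, z < w. Chaining: w ≤ u < z < w, which forces w < w — impossible.

Unsatisfiable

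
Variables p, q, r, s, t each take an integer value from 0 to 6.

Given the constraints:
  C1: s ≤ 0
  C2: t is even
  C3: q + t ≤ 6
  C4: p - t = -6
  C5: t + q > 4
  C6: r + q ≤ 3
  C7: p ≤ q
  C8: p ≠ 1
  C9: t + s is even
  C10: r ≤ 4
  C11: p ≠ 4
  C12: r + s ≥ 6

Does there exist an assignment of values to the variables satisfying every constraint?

From constraint 10: r ≤ 4. From constraint 1: s ≤ 0. Hence r + s ≤ 4. But constraint 12 requires r + s ≥ 6, and 6 > 4. Contradiction.

Unsatisfiable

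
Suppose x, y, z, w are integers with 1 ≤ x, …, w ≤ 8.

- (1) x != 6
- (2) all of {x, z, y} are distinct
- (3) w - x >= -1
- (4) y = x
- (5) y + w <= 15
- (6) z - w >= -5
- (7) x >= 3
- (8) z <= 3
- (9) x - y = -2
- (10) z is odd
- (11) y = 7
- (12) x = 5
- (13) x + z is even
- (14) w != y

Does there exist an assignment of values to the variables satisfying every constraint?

Constraint 11 fixes y = 7 and constraint 12 fixes x = 5, but constraint 4 requires y = x. Since 7 ≠ 5, contradiction.

Unsatisfiable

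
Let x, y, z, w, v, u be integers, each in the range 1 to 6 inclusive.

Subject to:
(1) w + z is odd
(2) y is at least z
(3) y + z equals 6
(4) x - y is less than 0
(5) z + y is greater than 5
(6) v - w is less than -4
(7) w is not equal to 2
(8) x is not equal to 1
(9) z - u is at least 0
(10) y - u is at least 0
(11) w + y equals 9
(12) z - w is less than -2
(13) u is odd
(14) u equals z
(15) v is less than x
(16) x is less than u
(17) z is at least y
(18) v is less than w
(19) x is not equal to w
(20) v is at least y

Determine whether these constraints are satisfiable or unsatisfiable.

Constraints 2, 9, 15, 16, and 20 give v < x, x < u, u ≤ z, z ≤ y, y ≤ v. Chaining: v < x < u ≤ z ≤ y ≤ v, which forces v < v — impossible.

Unsatisfiable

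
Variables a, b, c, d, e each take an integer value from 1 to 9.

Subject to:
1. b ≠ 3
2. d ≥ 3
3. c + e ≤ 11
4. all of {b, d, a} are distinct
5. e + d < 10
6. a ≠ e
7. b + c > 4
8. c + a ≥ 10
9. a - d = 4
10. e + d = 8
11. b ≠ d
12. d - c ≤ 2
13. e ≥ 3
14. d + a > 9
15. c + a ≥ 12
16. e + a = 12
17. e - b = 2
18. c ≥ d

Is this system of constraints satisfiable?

Try a = 8, b = 2, c = 4, d = 4, e = 4.
Check constraint 3: c + e = 8; constraint 5: e + d = 8; constraint 7: b + c = 6. The remaining constraints are straightforward to verify.

Satisfiable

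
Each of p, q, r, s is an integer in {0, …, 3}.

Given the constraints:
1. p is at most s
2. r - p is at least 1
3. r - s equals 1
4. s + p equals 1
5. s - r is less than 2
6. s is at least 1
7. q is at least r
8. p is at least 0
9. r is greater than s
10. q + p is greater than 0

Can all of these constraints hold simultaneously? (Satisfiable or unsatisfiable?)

Satisfiable

Setting (p, q, r, s) = (0, 3, 2, 1) satisfies everything: constraint 2: r - p = 2; constraint 3: r - s = 1, and the others follow.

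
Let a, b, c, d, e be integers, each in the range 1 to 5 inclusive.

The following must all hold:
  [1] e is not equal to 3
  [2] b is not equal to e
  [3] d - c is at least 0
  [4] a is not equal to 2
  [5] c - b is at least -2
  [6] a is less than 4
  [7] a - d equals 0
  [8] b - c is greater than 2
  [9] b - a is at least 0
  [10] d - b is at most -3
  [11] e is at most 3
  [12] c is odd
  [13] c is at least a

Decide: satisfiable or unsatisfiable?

Unsatisfiable

Constraints 3, 5, and 10 give b − d ≥ 3, d − c ≥ 0, c − b ≥ -2.
Adding all 3 inequalities: the left sides telescope to 0, and the right sides sum to 3 + 0 + (-2) = 1. So 0 ≥ 1, which is false.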